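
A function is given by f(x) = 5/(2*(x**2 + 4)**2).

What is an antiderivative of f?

An antiderivative is F(x) = (5*x**2*atan(x/2) + 10*x + 20*atan(x/2))/(32*x**2 + 128).

For F(x) to be correct the identity F'(x) - f(x) = 0 must hold.
Check: d/dx[(5*x**2*atan(x/2) + 10*x + 20*atan(x/2))/(32*x**2 + 128)] = 5/(2*x**4 + 16*x**2 + 32), which equals f(x).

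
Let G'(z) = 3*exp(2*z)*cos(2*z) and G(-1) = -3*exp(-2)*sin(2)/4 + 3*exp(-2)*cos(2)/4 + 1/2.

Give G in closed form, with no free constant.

G(z) = 3*exp(2*z)*sin(2*z)/4 + 3*exp(2*z)*cos(2*z)/4 + 1/2

Whatever form G(z) takes, its d/dz must return the stated G'(z).
A general antiderivative is 3*exp(2*z)*sin(2*z)/4 + 3*exp(2*z)*cos(2*z)/4 + C.
The condition gives C = -3*exp(-2)*sin(2)/4 + 3*exp(-2)*cos(2)/4 + 1/2 - (-3*exp(-2)*sin(2)/4 + 3*exp(-2)*cos(2)/4) = 1/2.
So G(z) = 3*exp(2*z)*sin(2*z)/4 + 3*exp(2*z)*cos(2*z)/4 + 1/2.
Check: d/dz[3*exp(2*z)*sin(2*z)/4 + 3*exp(2*z)*cos(2*z)/4 + 1/2] = 3*exp(2*z)*cos(2*z) = G'(z).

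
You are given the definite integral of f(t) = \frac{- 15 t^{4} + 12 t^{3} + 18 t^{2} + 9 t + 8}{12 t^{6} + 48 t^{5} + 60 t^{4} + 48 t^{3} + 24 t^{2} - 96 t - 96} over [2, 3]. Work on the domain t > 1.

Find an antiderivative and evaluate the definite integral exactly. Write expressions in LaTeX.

The denominator factors as 12 \left(t - 1\right) \left(t + 1\right) \left(t + 2\right)^{2} \left(t^{2} + 2\right); partial fractions split f into directly integrable pieces: - \frac{161 t - 148}{648 \left(t^{2} + 2\right)} + \frac{13}{216 \left(t + 2\right)} - \frac{137}{108 \left(t + 2\right)^{2}} + \frac{5}{36 \left(t + 1\right)} + \frac{4}{81 \left(t - 1\right)}.
F(t) = \frac{64 t \log{\left(t - 1 \right)} + 180 t \log{\left(t + 1 \right)} + 78 t \log{\left(t + 2 \right)} - 161 t \log{\left(t^{2} + 2 \right)} + 148 \sqrt{2} t \operatorname{atan}{\left(\frac{\sqrt{2} t}{2} \right)} + 128 \log{\left(t - 1 \right)} + 360 \log{\left(t + 1 \right)} + 156 \log{\left(t + 2 \right)} - 322 \log{\left(t^{2} + 2 \right)} + 296 \sqrt{2} \operatorname{atan}{\left(\frac{\sqrt{2} t}{2} \right)} + 1644}{1296 t + 2592} is an antiderivative of f.
Check: d/dt[\frac{64 t \log{\left(t - 1 \right)} + 180 t \log{\left(t + 1 \right)} + 78 t \log{\left(t + 2 \right)} - 161 t \log{\left(t^{2} + 2 \right)} + 148 \sqrt{2} t \operatorname{atan}{\left(\frac{\sqrt{2} t}{2} \right)} + 128 \log{\left(t - 1 \right)} + 360 \log{\left(t + 1 \right)} + 156 \log{\left(t + 2 \right)} - 322 \log{\left(t^{2} + 2 \right)} + 296 \sqrt{2} \operatorname{atan}{\left(\frac{\sqrt{2} t}{2} \right)} + 1644}{1296 t + 2592}] = \frac{- 15 t^{4} + 12 t^{3} + 18 t^{2} + 9 t + 8}{12 t^{6} + 48 t^{5} + 60 t^{4} + 48 t^{3} + 24 t^{2} - 96 t - 96} = f(t).
F(3) = - \frac{161 \log{\left(11 \right)}}{1296} + \frac{4 \log{\left(2 \right)}}{81} + \frac{13 \log{\left(5 \right)}}{216} + \frac{37 \sqrt{2} \operatorname{atan}{\left(\frac{3 \sqrt{2}}{2} \right)}}{324} + \frac{5 \log{\left(4 \right)}}{36} + \frac{137}{540}; F(2) = - \frac{161 \log{\left(6 \right)}}{1296} + \frac{13 \log{\left(4 \right)}}{216} + \frac{5 \log{\left(3 \right)}}{36} + \frac{37 \sqrt{2} \operatorname{atan}{\left(\sqrt{2} \right)}}{324} + \frac{137}{432}.
Integral = F(3) - F(2) = - \frac{161 \log{\left(11 \right)}}{1296} - \frac{37 \sqrt{2} \operatorname{atan}{\left(\sqrt{2} \right)}}{324} - \frac{5 \log{\left(3 \right)}}{36} - \frac{137}{2160} + \frac{4 \log{\left(2 \right)}}{81} + \frac{13 \log{\left(5 \right)}}{216} + \frac{17 \log{\left(4 \right)}}{216} + \frac{37 \sqrt{2} \operatorname{atan}{\left(\frac{3 \sqrt{2}}{2} \right)}}{324} + \frac{161 \log{\left(6 \right)}}{1296}.

Antiderivative: F(t) = \frac{64 t \log{\left(t - 1 \right)} + 180 t \log{\left(t + 1 \right)} + 78 t \log{\left(t + 2 \right)} - 161 t \log{\left(t^{2} + 2 \right)} + 148 \sqrt{2} t \operatorname{atan}{\left(\frac{\sqrt{2} t}{2} \right)} + 128 \log{\left(t - 1 \right)} + 360 \log{\left(t + 1 \right)} + 156 \log{\left(t + 2 \right)} - 322 \log{\left(t^{2} + 2 \right)} + 296 \sqrt{2} \operatorname{atan}{\left(\frac{\sqrt{2} t}{2} \right)} + 1644}{1296 t + 2592}; value = - \frac{161 \log{\left(11 \right)}}{1296} - \frac{37 \sqrt{2} \operatorname{atan}{\left(\sqrt{2} \right)}}{324} - \frac{5 \log{\left(3 \right)}}{36} - \frac{137}{2160} + \frac{4 \log{\left(2 \right)}}{81} + \frac{13 \log{\left(5 \right)}}{216} + \frac{17 \log{\left(4 \right)}}{216} + \frac{37 \sqrt{2} \operatorname{atan}{\left(\frac{3 \sqrt{2}}{2} \right)}}{324} + \frac{161 \log{\left(6 \right)}}{1296}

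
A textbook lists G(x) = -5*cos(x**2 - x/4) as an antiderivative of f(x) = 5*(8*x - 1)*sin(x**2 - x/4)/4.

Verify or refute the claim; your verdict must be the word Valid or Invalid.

d/dx[G] = 10*x*sin(x**2 - x/4) - 5*sin(x**2 - x/4)/4
This equals f(x) exactly, so the claim holds.

Valid. The derivative of G reproduces f.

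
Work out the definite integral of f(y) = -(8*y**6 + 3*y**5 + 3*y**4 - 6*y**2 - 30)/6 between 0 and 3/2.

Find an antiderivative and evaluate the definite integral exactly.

Antiderivative: F(y) = -4*y**7/21 - y**6/12 - y**5/10 + y**3/3 + 5*y; value = 32811/8960

Any candidate F(y) must reproduce f(y) exactly when differentiated.
F(y) = -4*y**7/21 - y**6/12 - y**5/10 + y**3/3 + 5*y is an antiderivative of f.
Check: d/dy[-4*y**7/21 - y**6/12 - y**5/10 + y**3/3 + 5*y] = -4*y**6/3 - y**5/2 - y**4/2 + y**2 + 5, which equals f(y).
F(3/2) = 32811/8960; F(0) = 0.
Integral = F(3/2) - F(0) = 32811/8960.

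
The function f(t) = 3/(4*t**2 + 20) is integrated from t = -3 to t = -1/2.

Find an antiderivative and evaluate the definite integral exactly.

Antiderivative: F(t) = 3*sqrt(5)*atan(sqrt(5)*t/5)/20; value = -3*sqrt(5)*atan(sqrt(5)/10)/20 + 3*sqrt(5)*atan(3*sqrt(5)/5)/20

Any candidate F(t) must reproduce f(t) exactly when differentiated.
F(t) = 3*sqrt(5)*atan(sqrt(5)*t/5)/20 is an antiderivative of f.
Check: d/dt[3*sqrt(5)*atan(sqrt(5)*t/5)/20] = 3/(4*t**2 + 20) = f(t).
F(-1/2) = -3*sqrt(5)*atan(sqrt(5)/10)/20; F(-3) = -3*sqrt(5)*atan(3*sqrt(5)/5)/20.
Integral = F(-1/2) - F(-3) = -3*sqrt(5)*atan(sqrt(5)/10)/20 + 3*sqrt(5)*atan(3*sqrt(5)/5)/20.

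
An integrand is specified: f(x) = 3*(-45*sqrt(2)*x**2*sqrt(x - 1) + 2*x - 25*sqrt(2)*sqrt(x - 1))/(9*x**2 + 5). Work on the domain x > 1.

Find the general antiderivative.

A first test for any F(x): its x-derivative must equal f(x) identically.
Check: d/dx[-(30*sqrt(2)*x*sqrt(x - 1) - 30*sqrt(2)*sqrt(x - 1) - log(3*x**2 + 5/3))/3] = (-135*sqrt(2)*x**3 + 135*sqrt(2)*x**2 + 6*x*sqrt(x - 1) - 75*sqrt(2)*x + 75*sqrt(2))/(9*x**2*sqrt(x - 1) + 5*sqrt(x - 1)), which equals f(x).

F(x) = -(30*sqrt(2)*x*sqrt(x - 1) - 30*sqrt(2)*sqrt(x - 1) - log(3*x**2 + 5/3))/3 + C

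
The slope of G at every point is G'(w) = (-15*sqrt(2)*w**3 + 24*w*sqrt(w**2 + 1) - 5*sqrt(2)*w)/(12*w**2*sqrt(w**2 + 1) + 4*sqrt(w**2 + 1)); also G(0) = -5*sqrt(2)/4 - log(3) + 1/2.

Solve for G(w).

G(w) = (-5*sqrt(2)*sqrt(w**2 + 1) + 4*log(w**2 + 1/3) + 2)/4

The proposed G(w) is checked by its d/dw: the result must match the given G'(w).
A general antiderivative is -5*sqrt(2*w**2 + 2)/4 + log(w**2 + 1/3) + C.
The condition gives C = -5*sqrt(2)/4 - log(3) + 1/2 - (-5*sqrt(2)/4 - log(3)) = 1/2.
So G(w) = (-5*sqrt(2)*sqrt(w**2 + 1) + 4*log(w**2 + 1/3) + 2)/4.
Check: d/dw[(-5*sqrt(2)*sqrt(w**2 + 1) + 4*log(w**2 + 1/3) + 2)/4] = (-15*sqrt(2)*w**3 + 24*w*sqrt(w**2 + 1) - 5*sqrt(2)*w)/(12*w**2*sqrt(w**2 + 1) + 4*sqrt(w**2 + 1)) = G'(w).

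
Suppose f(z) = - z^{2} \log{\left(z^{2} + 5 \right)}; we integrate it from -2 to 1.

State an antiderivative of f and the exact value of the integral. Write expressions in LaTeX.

Antiderivative: F(z) = - \frac{z^{3} \log{\left(z^{2} + 5 \right)}}{3} + \frac{2 z^{3}}{9} - \frac{10 z}{3} + \frac{10 \sqrt{5} \operatorname{atan}{\left(\frac{\sqrt{5} z}{5} \right)}}{3}; value = -8 - \frac{8 \log{\left(9 \right)}}{3} - \frac{\log{\left(6 \right)}}{3} + \frac{10 \sqrt{5} \operatorname{atan}{\left(\frac{\sqrt{5}}{5} \right)}}{3} + \frac{10 \sqrt{5} \operatorname{atan}{\left(\frac{2 \sqrt{5}}{5} \right)}}{3}

A first test for any F(z): its z-derivative must equal f(z) identically.
F(z) = - \frac{z^{3} \log{\left(z^{2} + 5 \right)}}{3} + \frac{2 z^{3}}{9} - \frac{10 z}{3} + \frac{10 \sqrt{5} \operatorname{atan}{\left(\frac{\sqrt{5} z}{5} \right)}}{3} is an antiderivative of f.
Check: d/dz[- \frac{z^{3} \log{\left(z^{2} + 5 \right)}}{3} + \frac{2 z^{3}}{9} - \frac{10 z}{3} + \frac{10 \sqrt{5} \operatorname{atan}{\left(\frac{\sqrt{5} z}{5} \right)}}{3}] = - z^{2} \log{\left(z^{2} + 5 \right)} = f(z).
F(1) = - \frac{28}{9} - \frac{\log{\left(6 \right)}}{3} + \frac{10 \sqrt{5} \operatorname{atan}{\left(\frac{\sqrt{5}}{5} \right)}}{3}; F(-2) = - \frac{10 \sqrt{5} \operatorname{atan}{\left(\frac{2 \sqrt{5}}{5} \right)}}{3} + \frac{44}{9} + \frac{8 \log{\left(9 \right)}}{3}.
Integral = F(1) - F(-2) = -8 - \frac{8 \log{\left(9 \right)}}{3} - \frac{\log{\left(6 \right)}}{3} + \frac{10 \sqrt{5} \operatorname{atan}{\left(\frac{\sqrt{5}}{5} \right)}}{3} + \frac{10 \sqrt{5} \operatorname{atan}{\left(\frac{2 \sqrt{5}}{5} \right)}}{3}.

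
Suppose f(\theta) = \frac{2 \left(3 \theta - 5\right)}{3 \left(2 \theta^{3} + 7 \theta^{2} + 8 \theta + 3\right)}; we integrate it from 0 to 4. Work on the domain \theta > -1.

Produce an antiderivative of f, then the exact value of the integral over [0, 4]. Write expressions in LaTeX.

The denominator factors as 3 \left(\theta + 1\right)^{2} \left(2 \theta + 3\right); partial fractions split f into directly integrable pieces: - \frac{76}{3 \left(2 \theta + 3\right)} + \frac{38}{3 \left(\theta + 1\right)} - \frac{16}{3 \left(\theta + 1\right)^{2}}.
F(\theta) = \frac{2 \left(19 \left(\theta + 1\right) \log{\left(\theta + 1 \right)} - 19 \left(\theta + 1\right) \log{\left(\theta + \frac{3}{2} \right)} + 8\right)}{3 \left(\theta + 1\right)} is an antiderivative of f.
Check: d/d\theta[\frac{2 \left(19 \left(\theta + 1\right) \log{\left(\theta + 1 \right)} - 19 \left(\theta + 1\right) \log{\left(\theta + \frac{3}{2} \right)} + 8\right)}{3 \left(\theta + 1\right)}] = \frac{6 \theta - 10}{6 \theta^{3} + 21 \theta^{2} + 24 \theta + 9}, which equals f(\theta).
F(4) = - \frac{38 \log{\left(\frac{11}{2} \right)}}{3} + \frac{16}{15} + \frac{38 \log{\left(5 \right)}}{3}; F(0) = \frac{16}{3} - \frac{38 \log{\left(\frac{3}{2} \right)}}{3}.
Integral = F(4) - F(0) = - \frac{38 \log{\left(\frac{11}{2} \right)}}{3} - \frac{64}{15} + \frac{38 \log{\left(\frac{3}{2} \right)}}{3} + \frac{38 \log{\left(5 \right)}}{3}.

Antiderivative: F(\theta) = \frac{2 \left(19 \left(\theta + 1\right) \log{\left(\theta + 1 \right)} - 19 \left(\theta + 1\right) \log{\left(\theta + \frac{3}{2} \right)} + 8\right)}{3 \left(\theta + 1\right)}; value = - \frac{38 \log{\left(\frac{11}{2} \right)}}{3} - \frac{64}{15} + \frac{38 \log{\left(\frac{3}{2} \right)}}{3} + \frac{38 \log{\left(5 \right)}}{3}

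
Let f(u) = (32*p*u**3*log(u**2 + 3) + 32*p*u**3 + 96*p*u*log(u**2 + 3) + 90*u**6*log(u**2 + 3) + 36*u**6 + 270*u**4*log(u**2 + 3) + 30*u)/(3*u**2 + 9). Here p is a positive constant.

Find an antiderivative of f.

Recognize the product-rule pattern: f = v'r + vr' with v = 16*p*u**2/3 + 6*u**5 + 5, r = log(u**2 + 3), so integration by parts undoes it.
Check: d/du[(16*p*u**2 + 18*u**5 + 15)*log(u**2 + 3)/3] = (32*p*u**3*log(u**2 + 3) + 32*p*u**3 + 96*p*u*log(u**2 + 3) + 90*u**6*log(u**2 + 3) + 36*u**6 + 270*u**4*log(u**2 + 3) + 30*u)/(3*u**2 + 9) = f(u).

An antiderivative is F(u) = (16*p*u**2 + 18*u**5 + 15)*log(u**2 + 3)/3.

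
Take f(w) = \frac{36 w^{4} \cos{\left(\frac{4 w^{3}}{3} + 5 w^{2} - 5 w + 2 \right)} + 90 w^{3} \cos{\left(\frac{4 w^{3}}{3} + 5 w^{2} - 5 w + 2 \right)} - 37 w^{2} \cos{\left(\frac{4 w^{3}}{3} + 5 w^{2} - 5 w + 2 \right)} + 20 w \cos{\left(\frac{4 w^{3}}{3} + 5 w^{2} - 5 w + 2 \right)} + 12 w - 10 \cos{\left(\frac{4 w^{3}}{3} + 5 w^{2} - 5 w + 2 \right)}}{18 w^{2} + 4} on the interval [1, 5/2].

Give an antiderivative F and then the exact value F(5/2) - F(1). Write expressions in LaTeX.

A first test for any F(w): its w-derivative must equal f(w) identically.
F(w) = \frac{\log{\left(3 w^{2} + \frac{2}{3} \right)}}{3} + \frac{\sin{\left(\frac{4 w^{3}}{3} + 5 w^{2} - 5 w + 2 \right)}}{2} is an antiderivative of f.
Check: d/dw[\frac{\log{\left(3 w^{2} + \frac{2}{3} \right)}}{3} + \frac{\sin{\left(\frac{4 w^{3}}{3} + 5 w^{2} - 5 w + 2 \right)}}{2}] = \frac{36 w^{4} \cos{\left(\frac{4 w^{3}}{3} + 5 w^{2} - 5 w + 2 \right)} + 90 w^{3} \cos{\left(\frac{4 w^{3}}{3} + 5 w^{2} - 5 w + 2 \right)} - 37 w^{2} \cos{\left(\frac{4 w^{3}}{3} + 5 w^{2} - 5 w + 2 \right)} + 20 w \cos{\left(\frac{4 w^{3}}{3} + 5 w^{2} - 5 w + 2 \right)} + 12 w - 10 \cos{\left(\frac{4 w^{3}}{3} + 5 w^{2} - 5 w + 2 \right)}}{18 w^{2} + 4} = f(w).
F(5/2) = \frac{\sin{\left(\frac{499}{12} \right)}}{2} + \frac{\log{\left(\frac{233}{12} \right)}}{3}; F(1) = \frac{\sin{\left(\frac{10}{3} \right)}}{2} + \frac{\log{\left(\frac{11}{3} \right)}}{3}.
Integral = F(5/2) - F(1) = - \frac{\log{\left(\frac{11}{3} \right)}}{3} + \frac{\sin{\left(\frac{499}{12} \right)}}{2} - \frac{\sin{\left(\frac{10}{3} \right)}}{2} + \frac{\log{\left(\frac{233}{12} \right)}}{3}.

Antiderivative: F(w) = \frac{\log{\left(3 w^{2} + \frac{2}{3} \right)}}{3} + \frac{\sin{\left(\frac{4 w^{3}}{3} + 5 w^{2} - 5 w + 2 \right)}}{2}; value = - \frac{\log{\left(\frac{11}{3} \right)}}{3} + \frac{\sin{\left(\frac{499}{12} \right)}}{2} - \frac{\sin{\left(\frac{10}{3} \right)}}{2} + \frac{\log{\left(\frac{233}{12} \right)}}{3}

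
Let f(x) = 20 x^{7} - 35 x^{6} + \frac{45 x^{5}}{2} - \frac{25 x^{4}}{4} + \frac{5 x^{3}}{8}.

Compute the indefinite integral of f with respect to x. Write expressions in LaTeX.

F(x) = \frac{5 x^{4} \left(2 x - 1\right)^{4}}{32} + C

f matches the chain-rule pattern g'(h)*h' with inner function h(x) = x^{2} - \frac{x}{2}; substituting u = h(x) collapses the integral.
Check: d/dx[\frac{5 x^{4} \left(2 x - 1\right)^{4}}{32}] = 20 x^{7} - 35 x^{6} + \frac{45 x^{5}}{2} - \frac{25 x^{4}}{4} + \frac{5 x^{3}}{8} = f(x).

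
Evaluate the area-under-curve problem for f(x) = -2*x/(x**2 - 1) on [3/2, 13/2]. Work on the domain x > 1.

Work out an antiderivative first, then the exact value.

Factor the denominator ((x - 1)*(x + 1)) and decompose: f = -1/(x + 1) - 1/(x - 1); each piece integrates to a log, atan, or power term.
F(x) = -log(x**2 - 1) is an antiderivative of f.
Check: d/dx[-log(x**2 - 1)] = -2*x/(x**2 - 1) = f(x).
F(13/2) = -log(165/4); F(3/2) = -log(5/4).
Integral = F(13/2) - F(3/2) = -log(165/4) + log(5/4).

Antiderivative: F(x) = -log(x**2 - 1); value = -log(165/4) + log(5/4)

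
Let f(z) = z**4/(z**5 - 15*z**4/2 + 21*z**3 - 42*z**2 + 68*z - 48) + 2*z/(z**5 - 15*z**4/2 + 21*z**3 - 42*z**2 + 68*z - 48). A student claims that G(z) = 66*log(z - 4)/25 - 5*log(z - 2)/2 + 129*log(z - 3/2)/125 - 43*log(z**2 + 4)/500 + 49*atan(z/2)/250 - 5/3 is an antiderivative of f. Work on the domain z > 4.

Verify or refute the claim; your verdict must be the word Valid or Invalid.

d/dz[G] = (2*z**4 + 4*z)/(2*z**5 - 15*z**4 + 42*z**3 - 84*z**2 + 136*z - 96)
This equals f(z) exactly, so the claim holds.

Valid. The derivative of G reproduces f.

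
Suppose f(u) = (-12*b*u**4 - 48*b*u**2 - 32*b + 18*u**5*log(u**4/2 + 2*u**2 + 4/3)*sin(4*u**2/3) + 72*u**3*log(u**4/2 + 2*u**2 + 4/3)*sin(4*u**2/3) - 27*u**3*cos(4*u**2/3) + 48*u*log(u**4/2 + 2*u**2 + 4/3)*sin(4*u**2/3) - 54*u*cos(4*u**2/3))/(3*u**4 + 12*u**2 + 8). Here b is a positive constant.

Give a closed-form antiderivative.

An antiderivative F(u) passes only if d/du[F] lands on f(u) exactly.
Check: d/du[-4*b*u - 9*log(u**4/2 + 2*u**2 + 4/3)*cos(4*u**2/3)/4] = (-12*b*u**4 - 48*b*u**2 - 32*b + 18*u**5*log(u**4/2 + 2*u**2 + 4/3)*sin(4*u**2/3) + 72*u**3*log(u**4/2 + 2*u**2 + 4/3)*sin(4*u**2/3) - 27*u**3*cos(4*u**2/3) + 48*u*log(u**4/2 + 2*u**2 + 4/3)*sin(4*u**2/3) - 54*u*cos(4*u**2/3))/(3*u**4 + 12*u**2 + 8) = f(u).

An antiderivative is F(u) = -4*b*u - 9*log(u**4/2 + 2*u**2 + 4/3)*cos(4*u**2/3)/4.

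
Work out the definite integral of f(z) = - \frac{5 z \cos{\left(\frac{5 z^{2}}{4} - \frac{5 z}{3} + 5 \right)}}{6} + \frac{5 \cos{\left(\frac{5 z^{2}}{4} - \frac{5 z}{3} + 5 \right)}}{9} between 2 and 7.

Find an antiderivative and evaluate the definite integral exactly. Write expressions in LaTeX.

Antiderivative: F(z) = - \frac{\sin{\left(\frac{5 z^{2}}{4} - \frac{5 z}{3} + 5 \right)}}{3}; value = \frac{\sin{\left(\frac{20}{3} \right)}}{3} - \frac{\sin{\left(\frac{655}{12} \right)}}{3}

The substitution u = \frac{5 z^{2}}{4} - \frac{5 z}{3} + 5 works: f is exactly (dF/du)*(du/dz) for that inner function.
F(z) = - \frac{\sin{\left(\frac{5 z^{2}}{4} - \frac{5 z}{3} + 5 \right)}}{3} is an antiderivative of f.
Check: d/dz[- \frac{\sin{\left(\frac{5 z^{2}}{4} - \frac{5 z}{3} + 5 \right)}}{3}] = - \frac{5 z \cos{\left(\frac{5 z^{2}}{4} - \frac{5 z}{3} + 5 \right)}}{6} + \frac{5 \cos{\left(\frac{5 z^{2}}{4} - \frac{5 z}{3} + 5 \right)}}{9} = f(z).
F(7) = - \frac{\sin{\left(\frac{655}{12} \right)}}{3}; F(2) = - \frac{\sin{\left(\frac{20}{3} \right)}}{3}.
Integral = F(7) - F(2) = \frac{\sin{\left(\frac{20}{3} \right)}}{3} - \frac{\sin{\left(\frac{655}{12} \right)}}{3}.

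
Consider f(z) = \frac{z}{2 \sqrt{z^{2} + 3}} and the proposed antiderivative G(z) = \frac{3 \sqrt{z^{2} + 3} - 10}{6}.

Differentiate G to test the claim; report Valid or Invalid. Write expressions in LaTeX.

Valid: G'(z) = f(z).

d/dz[G] = \frac{z}{2 \sqrt{z^{2} + 3}}
This equals f(z) exactly, so the claim holds.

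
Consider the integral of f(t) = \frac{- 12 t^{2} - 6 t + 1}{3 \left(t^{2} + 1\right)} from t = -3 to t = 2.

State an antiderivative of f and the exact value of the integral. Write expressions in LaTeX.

Recover f(t) by differentiating a candidate F(t); any mismatch rules it out.
F(t) = - 4 t - \log{\left(t^{2} + 1 \right)} + \frac{13 \operatorname{atan}{\left(t \right)}}{3} is an antiderivative of f.
Check: d/dt[- 4 t - \log{\left(t^{2} + 1 \right)} + \frac{13 \operatorname{atan}{\left(t \right)}}{3}] = \frac{- 12 t^{2} - 6 t + 1}{3 t^{2} + 3}, which equals f(t).
F(2) = -8 - \log{\left(5 \right)} + \frac{13 \operatorname{atan}{\left(2 \right)}}{3}; F(-3) = - \frac{13 \operatorname{atan}{\left(3 \right)}}{3} - \log{\left(10 \right)} + 12.
Integral = F(2) - F(-3) = -20 - \log{\left(5 \right)} + \log{\left(10 \right)} + \frac{13 \operatorname{atan}{\left(2 \right)}}{3} + \frac{13 \operatorname{atan}{\left(3 \right)}}{3}.

Antiderivative: F(t) = - 4 t - \log{\left(t^{2} + 1 \right)} + \frac{13 \operatorname{atan}{\left(t \right)}}{3}; value = -20 - \log{\left(5 \right)} + \log{\left(10 \right)} + \frac{13 \operatorname{atan}{\left(2 \right)}}{3} + \frac{13 \operatorname{atan}{\left(3 \right)}}{3}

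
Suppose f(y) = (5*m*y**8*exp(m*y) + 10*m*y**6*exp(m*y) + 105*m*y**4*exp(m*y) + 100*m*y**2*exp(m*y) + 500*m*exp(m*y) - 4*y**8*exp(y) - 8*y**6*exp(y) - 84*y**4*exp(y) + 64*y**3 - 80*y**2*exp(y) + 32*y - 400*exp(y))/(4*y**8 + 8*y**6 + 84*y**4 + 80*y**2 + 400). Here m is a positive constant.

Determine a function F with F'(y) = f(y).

An antiderivative is F(y) = (-4*y**4*exp(y) + 5*y**4*exp(m*y) - 4*y**2*exp(y) + 5*y**2*exp(m*y) - 40*exp(y) + 50*exp(m*y) - 16)/(4*(y**4 + y**2 + 10)).

Any candidate F(y) must reproduce f(y) exactly when differentiated.
Check: d/dy[(-4*y**4*exp(y) + 5*y**4*exp(m*y) - 4*y**2*exp(y) + 5*y**2*exp(m*y) - 40*exp(y) + 50*exp(m*y) - 16)/(4*(y**4 + y**2 + 10))] = (5*m*y**8*exp(m*y) + 10*m*y**6*exp(m*y) + 105*m*y**4*exp(m*y) + 100*m*y**2*exp(m*y) + 500*m*exp(m*y) - 4*y**8*exp(y) - 8*y**6*exp(y) - 84*y**4*exp(y) + 64*y**3 - 80*y**2*exp(y) + 32*y - 400*exp(y))/(4*y**8 + 8*y**6 + 84*y**4 + 80*y**2 + 400) = f(y).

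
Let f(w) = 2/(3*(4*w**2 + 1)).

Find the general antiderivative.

An antiderivative F(w) passes only if d/dw[F] lands on f(w) exactly.
Check: d/dw[atan(2*w)/3] = 2/(12*w**2 + 3), which equals f(w).

F(w) = atan(2*w)/3 + C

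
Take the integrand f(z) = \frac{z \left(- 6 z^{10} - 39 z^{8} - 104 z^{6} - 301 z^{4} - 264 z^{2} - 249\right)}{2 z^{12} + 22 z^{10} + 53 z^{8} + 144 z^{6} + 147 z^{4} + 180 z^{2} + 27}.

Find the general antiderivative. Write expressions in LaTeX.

F(z) = \frac{- 3 z^{4} \log{\left(\frac{z^{4}}{3} + 3 z^{2} + \frac{1}{2} \right)} - 3 z^{2} \log{\left(\frac{z^{4}}{3} + 3 z^{2} + \frac{1}{2} \right)} - 9 \log{\left(\frac{z^{4}}{3} + 3 z^{2} + \frac{1}{2} \right)} + 4}{4 z^{4} + 4 z^{2} + 12} + C

For F(z) to be correct the identity F'(z) - f(z) = 0 must hold.
Check: d/dz[\frac{- 3 z^{4} \log{\left(\frac{z^{4}}{3} + 3 z^{2} + \frac{1}{2} \right)} - 3 z^{2} \log{\left(\frac{z^{4}}{3} + 3 z^{2} + \frac{1}{2} \right)} - 9 \log{\left(\frac{z^{4}}{3} + 3 z^{2} + \frac{1}{2} \right)} + 4}{4 z^{4} + 4 z^{2} + 12}] = \frac{- 6 z^{11} - 39 z^{9} - 104 z^{7} - 301 z^{5} - 264 z^{3} - 249 z}{2 z^{12} + 22 z^{10} + 53 z^{8} + 144 z^{6} + 147 z^{4} + 180 z^{2} + 27}, which equals f(z).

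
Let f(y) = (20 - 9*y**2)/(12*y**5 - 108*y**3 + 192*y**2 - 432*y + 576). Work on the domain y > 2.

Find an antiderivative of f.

The denominator factors as 12*(y - 2)**2*(y + 4)*(y**2 + 3); partial fractions split f into directly integrable pieces: 47*(15*y + 16)/(11172*(y**2 + 3)) - 31/(2052*(y + 4)) - 127/(2646*(y - 2)) - 2/(63*(y - 2)**2).
Check: d/dy[-127*log(y - 2)/2646 - 31*log(y + 4)/2052 + 235*log(y**2 + 3)/7448 + 188*sqrt(3)*atan(sqrt(3)*y/3)/8379 + 2/(63*y - 126)] = (20 - 9*y**2)/(12*y**5 - 108*y**3 + 192*y**2 - 432*y + 576) = f(y).

An antiderivative is F(y) = -127*log(y - 2)/2646 - 31*log(y + 4)/2052 + 235*log(y**2 + 3)/7448 + 188*sqrt(3)*atan(sqrt(3)*y/3)/8379 + 2/(63*y - 126).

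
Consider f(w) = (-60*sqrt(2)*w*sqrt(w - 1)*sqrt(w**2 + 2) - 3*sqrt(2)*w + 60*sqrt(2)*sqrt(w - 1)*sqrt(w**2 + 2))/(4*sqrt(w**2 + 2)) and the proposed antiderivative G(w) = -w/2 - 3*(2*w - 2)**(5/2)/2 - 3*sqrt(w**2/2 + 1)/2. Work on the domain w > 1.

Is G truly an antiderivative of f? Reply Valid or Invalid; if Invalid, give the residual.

d/dw[G] = (-60*sqrt(2)*w*sqrt(w - 1)*sqrt(w**2 + 2) - 3*sqrt(2)*w + 60*sqrt(2)*sqrt(w - 1)*sqrt(w**2 + 2) - 2*sqrt(w**2 + 2))/(4*sqrt(w**2 + 2))
d/dw[G] - f(w) = -1/2 != 0.

Invalid: d/dw[G] - f = -1/2, which is not 0.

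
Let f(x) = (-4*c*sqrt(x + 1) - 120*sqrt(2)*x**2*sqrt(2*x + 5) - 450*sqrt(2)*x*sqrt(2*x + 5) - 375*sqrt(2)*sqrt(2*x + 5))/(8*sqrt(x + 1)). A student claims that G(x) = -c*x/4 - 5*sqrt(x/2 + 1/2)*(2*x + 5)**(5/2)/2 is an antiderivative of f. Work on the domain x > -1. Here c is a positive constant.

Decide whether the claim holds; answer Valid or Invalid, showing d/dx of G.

d/dx[G] = (-2*c*sqrt(x + 1) - 120*sqrt(2)*x**2*sqrt(2*x + 5) - 450*sqrt(2)*x*sqrt(2*x + 5) - 375*sqrt(2)*sqrt(2*x + 5))/(8*sqrt(x + 1))
d/dx[G] - f(x) = c/4 != 0.

Invalid: d/dx[G] - f = c/4, which is not 0.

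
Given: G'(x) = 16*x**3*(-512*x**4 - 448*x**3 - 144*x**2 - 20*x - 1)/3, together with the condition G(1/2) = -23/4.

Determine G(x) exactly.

G'(x) matches the chain-rule pattern g'(h)*h' with inner function h(x) = 4*x**2 + x; substituting u = h(x) collapses the integral.
A general antiderivative is -4*(4*x**2 + x)**4/3 + C.
The condition gives C = -23/4 - (-27/4) = 1.
So G(x) = -1024*x**8/3 - 1024*x**7/3 - 128*x**6 - 64*x**5/3 - 4*x**4/3 + 1.
Check: d/dx[-1024*x**8/3 - 1024*x**7/3 - 128*x**6 - 64*x**5/3 - 4*x**4/3 + 1] = -8192*x**7/3 - 7168*x**6/3 - 768*x**5 - 320*x**4/3 - 16*x**3/3, which equals G'(x).

G(x) = -1024*x**8/3 - 1024*x**7/3 - 128*x**6 - 64*x**5/3 - 4*x**4/3 + 1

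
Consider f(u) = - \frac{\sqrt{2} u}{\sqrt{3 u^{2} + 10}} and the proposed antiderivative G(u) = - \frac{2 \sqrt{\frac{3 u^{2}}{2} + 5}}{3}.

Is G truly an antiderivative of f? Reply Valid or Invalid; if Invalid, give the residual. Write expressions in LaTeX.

d/du[G] = - \frac{\sqrt{2} u}{\sqrt{3 u^{2} + 10}}
This equals f(u) exactly, so the claim holds.

Valid - the claim checks out under differentiation.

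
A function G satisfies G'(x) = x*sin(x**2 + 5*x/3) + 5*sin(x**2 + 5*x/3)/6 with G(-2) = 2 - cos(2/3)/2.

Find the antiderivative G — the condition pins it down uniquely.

G(x) = 2 - cos(x**2 + 5*x/3)/2

G'(x) matches the chain-rule pattern g'(h)*h' with inner function h(x) = x**2 + 5*x/3; substituting u = h(x) collapses the integral.
A general antiderivative is -cos(x**2 + 5*x/3)/2 + C.
The condition gives C = 2 - cos(2/3)/2 - (-cos(2/3)/2) = 2.
So G(x) = 2 - cos(x**2 + 5*x/3)/2.
Check: d/dx[2 - cos(x**2 + 5*x/3)/2] = x*sin(x**2 + 5*x/3) + 5*sin(x**2 + 5*x/3)/6 = G'(x).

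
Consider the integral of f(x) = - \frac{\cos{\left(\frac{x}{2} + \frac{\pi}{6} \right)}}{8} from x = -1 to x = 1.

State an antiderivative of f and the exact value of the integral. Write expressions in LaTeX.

Antiderivative: F(x) = - \frac{\sin{\left(\frac{x}{2} + \frac{\pi}{6} \right)}}{4}; value = - \frac{\sin{\left(\frac{1}{2} + \frac{\pi}{6} \right)}}{4} + \frac{\cos{\left(\frac{1}{2} + \frac{\pi}{3} \right)}}{4}

An antiderivative F(x) passes only if d/dx[F] lands on f(x) exactly.
F(x) = - \frac{\sin{\left(\frac{x}{2} + \frac{\pi}{6} \right)}}{4} is an antiderivative of f.
Check: d/dx[- \frac{\sin{\left(\frac{x}{2} + \frac{\pi}{6} \right)}}{4}] = - \frac{\cos{\left(\frac{x}{2} + \frac{\pi}{6} \right)}}{8} = f(x).
F(1) = - \frac{\sin{\left(\frac{1}{2} + \frac{\pi}{6} \right)}}{4}; F(-1) = - \frac{\cos{\left(\frac{1}{2} + \frac{\pi}{3} \right)}}{4}.
Integral = F(1) - F(-1) = - \frac{\sin{\left(\frac{1}{2} + \frac{\pi}{6} \right)}}{4} + \frac{\cos{\left(\frac{1}{2} + \frac{\pi}{3} \right)}}{4}.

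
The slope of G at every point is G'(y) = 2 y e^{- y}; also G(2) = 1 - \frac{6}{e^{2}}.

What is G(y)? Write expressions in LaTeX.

G(y) = - \left(2 y - e^{y} + 2\right) e^{- y}

G'(y) has the shape u'v + uv' for u = - 2 y - 2 and v = e^{- y} — it is the derivative of the product u*v.
A general antiderivative is \left(- 2 y - 2\right) e^{- y} + C.
The condition gives C = 1 - \frac{6}{e^{2}} - (- \frac{6}{e^{2}}) = 1.
So G(y) = - \left(2 y - e^{y} + 2\right) e^{- y}.
Check: d/dy[- \left(2 y - e^{y} + 2\right) e^{- y}] = 2 y e^{- y} = G'(y).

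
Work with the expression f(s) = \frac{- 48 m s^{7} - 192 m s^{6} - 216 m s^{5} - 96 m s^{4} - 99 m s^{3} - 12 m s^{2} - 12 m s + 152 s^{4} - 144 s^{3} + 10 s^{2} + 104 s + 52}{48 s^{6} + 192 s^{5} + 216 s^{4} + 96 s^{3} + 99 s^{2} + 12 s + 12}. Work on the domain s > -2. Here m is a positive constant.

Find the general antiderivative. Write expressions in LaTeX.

F(s) = \frac{- 12 m s^{5} - 24 m s^{4} - 3 m s^{3} - 6 m s^{2} - 76 s^{2} + 36 s - 32}{24 s^{3} + 48 s^{2} + 6 s + 12} + C

Check any antiderivative F(s) by computing F'(s) and comparing it with f(s).
Check: d/ds[\frac{- 12 m s^{5} - 24 m s^{4} - 3 m s^{3} - 6 m s^{2} - 76 s^{2} + 36 s - 32}{24 s^{3} + 48 s^{2} + 6 s + 12}] = \frac{- 48 m s^{7} - 192 m s^{6} - 216 m s^{5} - 96 m s^{4} - 99 m s^{3} - 12 m s^{2} - 12 m s + 152 s^{4} - 144 s^{3} + 10 s^{2} + 104 s + 52}{48 s^{6} + 192 s^{5} + 216 s^{4} + 96 s^{3} + 99 s^{2} + 12 s + 12} = f(s).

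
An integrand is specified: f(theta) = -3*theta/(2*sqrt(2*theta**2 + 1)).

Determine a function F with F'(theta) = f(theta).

The substitution u = 2*theta**2 + 1 works: f is exactly (dF/du)*(du/dtheta) for that inner function.
Check: d/dtheta[-3*sqrt(2*theta**2 + 1)/4] = -3*theta/(2*sqrt(2*theta**2 + 1)) = f(theta).

An antiderivative is F(theta) = -3*sqrt(2*theta**2 + 1)/4.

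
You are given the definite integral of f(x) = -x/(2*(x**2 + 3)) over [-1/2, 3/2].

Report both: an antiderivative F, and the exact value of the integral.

Antiderivative: F(x) = -log(2*x**2 + 6)/4; value = -log(21/2)/4 + log(13/2)/4

The substitution u = 2*x**2 + 6 works: f is exactly (dF/du)*(du/dx) for that inner function.
F(x) = -log(2*x**2 + 6)/4 is an antiderivative of f.
Check: d/dx[-log(2*x**2 + 6)/4] = -x/(2*x**2 + 6), which equals f(x).
F(3/2) = -log(21/2)/4; F(-1/2) = -log(13/2)/4.
Integral = F(3/2) - F(-1/2) = -log(21/2)/4 + log(13/2)/4.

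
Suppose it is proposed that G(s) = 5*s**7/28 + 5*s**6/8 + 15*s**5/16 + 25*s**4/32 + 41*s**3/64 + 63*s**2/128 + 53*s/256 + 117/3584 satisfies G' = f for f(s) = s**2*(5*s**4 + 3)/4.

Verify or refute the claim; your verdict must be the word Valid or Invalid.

Invalid: d/ds[G] - f = 15*s**5/4 + 75*s**4/16 + 25*s**3/8 + 75*s**2/64 + 63*s/64 + 53/256, which is not 0.

d/ds[G] = 5*s**6/4 + 15*s**5/4 + 75*s**4/16 + 25*s**3/8 + 123*s**2/64 + 63*s/64 + 53/256
d/ds[G] - f(s) = 15*s**5/4 + 75*s**4/16 + 25*s**3/8 + 75*s**2/64 + 63*s/64 + 53/256 != 0.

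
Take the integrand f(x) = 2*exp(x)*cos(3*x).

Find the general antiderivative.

F(x) = 3*exp(x)*sin(3*x)/5 + exp(x)*cos(3*x)/5 + C

A candidate is checked by its d/dx: the result must match f(x).
Check: d/dx[3*exp(x)*sin(3*x)/5 + exp(x)*cos(3*x)/5] = 2*exp(x)*cos(3*x) = f(x).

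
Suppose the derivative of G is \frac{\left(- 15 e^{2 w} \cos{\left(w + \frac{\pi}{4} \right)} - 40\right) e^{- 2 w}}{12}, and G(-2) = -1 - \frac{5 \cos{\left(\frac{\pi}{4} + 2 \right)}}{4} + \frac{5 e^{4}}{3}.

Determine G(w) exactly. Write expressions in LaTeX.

G(w) = - \frac{\left(15 e^{2 w} \sin{\left(w + \frac{\pi}{4} \right)} + 12 e^{2 w} - 20\right) e^{- 2 w}}{12}

Recover the given G'(w) by differentiating a candidate G(w); any mismatch rules it out.
A general antiderivative is - \frac{5 \sin{\left(w + \frac{\pi}{4} \right)}}{4} + \frac{5 e^{- 2 w}}{3} + C.
The condition gives C = -1 - \frac{5 \cos{\left(\frac{\pi}{4} + 2 \right)}}{4} + \frac{5 e^{4}}{3} - (- \frac{5 \cos{\left(\frac{\pi}{4} + 2 \right)}}{4} + \frac{5 e^{4}}{3}) = -1.
So G(w) = - \frac{\left(15 e^{2 w} \sin{\left(w + \frac{\pi}{4} \right)} + 12 e^{2 w} - 20\right) e^{- 2 w}}{12}.
Check: d/dw[- \frac{\left(15 e^{2 w} \sin{\left(w + \frac{\pi}{4} \right)} + 12 e^{2 w} - 20\right) e^{- 2 w}}{12}] = \frac{\left(- 15 e^{2 w} \cos{\left(w + \frac{\pi}{4} \right)} - 40\right) e^{- 2 w}}{12} = G'(w).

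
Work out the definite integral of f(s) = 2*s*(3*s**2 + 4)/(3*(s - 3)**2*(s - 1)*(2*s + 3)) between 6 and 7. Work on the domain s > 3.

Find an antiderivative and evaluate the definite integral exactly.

Antiderivative: F(s) = (535*s*log(s - 3) + 189*s*log(s - 1) + 86*s*log(s + 3/2) - 1605*log(s - 3) - 567*log(s - 1) - 258*log(s + 3/2) - 2790)/(810*s - 2430); value = -107*log(3)/162 - 7*log(5)/30 - 43*log(15/2)/405 + 43*log(17/2)/405 + 31/108 + 7*log(6)/30 + 107*log(4)/162

The denominator factors as 3*(s - 3)**2*(s - 1)*(2*s + 3); partial fractions split f into directly integrable pieces: 86/(405*(2*s + 3)) + 7/(30*(s - 1)) + 107/(162*(s - 3)) + 31/(9*(s - 3)**2).
F(s) = (535*s*log(s - 3) + 189*s*log(s - 1) + 86*s*log(s + 3/2) - 1605*log(s - 3) - 567*log(s - 1) - 258*log(s + 3/2) - 2790)/(810*s - 2430) is an antiderivative of f.
Check: d/ds[(535*s*log(s - 3) + 189*s*log(s - 1) + 86*s*log(s + 3/2) - 1605*log(s - 3) - 567*log(s - 1) - 258*log(s + 3/2) - 2790)/(810*s - 2430)] = (6*s**3 + 8*s)/(6*s**4 - 33*s**3 + 27*s**2 + 81*s - 81), which equals f(s).
F(7) = -31/36 + 43*log(17/2)/405 + 7*log(6)/30 + 107*log(4)/162; F(6) = -31/27 + 43*log(15/2)/405 + 7*log(5)/30 + 107*log(3)/162.
Integral = F(7) - F(6) = -107*log(3)/162 - 7*log(5)/30 - 43*log(15/2)/405 + 43*log(17/2)/405 + 31/108 + 7*log(6)/30 + 107*log(4)/162.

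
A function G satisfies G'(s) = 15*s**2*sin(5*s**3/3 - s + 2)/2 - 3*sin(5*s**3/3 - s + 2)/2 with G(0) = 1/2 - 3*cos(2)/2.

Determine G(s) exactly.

G(s) = 1/2 - 3*cos(5*s**3/3 - s + 2)/2

G'(s) matches the chain-rule pattern g'(h)*h' with inner function h(s) = 5*s**3/3 - s + 2; substituting u = h(s) collapses the integral.
A general antiderivative is -3*cos(5*s**3/3 - s + 2)/2 + C.
The condition gives C = 1/2 - 3*cos(2)/2 - (-3*cos(2)/2) = 1/2.
So G(s) = 1/2 - 3*cos(5*s**3/3 - s + 2)/2.
Check: d/ds[1/2 - 3*cos(5*s**3/3 - s + 2)/2] = 15*s**2*sin(5*s**3/3 - s + 2)/2 - 3*sin(5*s**3/3 - s + 2)/2 = G'(s).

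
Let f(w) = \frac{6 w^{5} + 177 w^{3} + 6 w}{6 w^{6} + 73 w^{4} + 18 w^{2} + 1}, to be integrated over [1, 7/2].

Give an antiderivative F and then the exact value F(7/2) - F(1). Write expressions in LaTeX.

Antiderivative: F(w) = \frac{8 \log{\left(2 w^{2} + \frac{1}{3} \right)} - 3 \log{\left(\frac{w^{4}}{3} + 4 w^{2} + \frac{1}{3} \right)}}{4}; value = - \frac{3 \log{\left(\frac{4769}{48} \right)}}{4} - 2 \log{\left(\frac{7}{3} \right)} + \frac{3 \log{\left(\frac{14}{3} \right)}}{4} + 2 \log{\left(\frac{149}{6} \right)}

Differentiate the proposed F(w) back; it has to land on f(w) exactly.
F(w) = \frac{8 \log{\left(2 w^{2} + \frac{1}{3} \right)} - 3 \log{\left(\frac{w^{4}}{3} + 4 w^{2} + \frac{1}{3} \right)}}{4} is an antiderivative of f.
Check: d/dw[\frac{8 \log{\left(2 w^{2} + \frac{1}{3} \right)} - 3 \log{\left(\frac{w^{4}}{3} + 4 w^{2} + \frac{1}{3} \right)}}{4}] = \frac{6 w^{5} + 177 w^{3} + 6 w}{6 w^{6} + 73 w^{4} + 18 w^{2} + 1} = f(w).
F(7/2) = - \frac{3 \log{\left(\frac{4769}{48} \right)}}{4} + 2 \log{\left(\frac{149}{6} \right)}; F(1) = - \frac{3 \log{\left(\frac{14}{3} \right)}}{4} + 2 \log{\left(\frac{7}{3} \right)}.
Integral = F(7/2) - F(1) = - \frac{3 \log{\left(\frac{4769}{48} \right)}}{4} - 2 \log{\left(\frac{7}{3} \right)} + \frac{3 \log{\left(\frac{14}{3} \right)}}{4} + 2 \log{\left(\frac{149}{6} \right)}.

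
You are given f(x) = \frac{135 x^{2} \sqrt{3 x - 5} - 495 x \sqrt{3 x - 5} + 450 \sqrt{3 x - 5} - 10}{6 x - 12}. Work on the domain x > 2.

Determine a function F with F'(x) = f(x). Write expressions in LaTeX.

An antiderivative is F(x) = 9 x^{2} \sqrt{3 x - 5} - 30 x \sqrt{3 x - 5} + 25 \sqrt{3 x - 5} - \frac{5 \log{\left(x - 2 \right)}}{3}.

An antiderivative F(x) passes only if d/dx[F] lands on f(x) exactly.
Check: d/dx[9 x^{2} \sqrt{3 x - 5} - 30 x \sqrt{3 x - 5} + 25 \sqrt{3 x - 5} - \frac{5 \log{\left(x - 2 \right)}}{3}] = \frac{405 x^{3} - 2160 x^{2} + 3825 x - 10 \sqrt{3 x - 5} - 2250}{6 x \sqrt{3 x - 5} - 12 \sqrt{3 x - 5}}, which equals f(x).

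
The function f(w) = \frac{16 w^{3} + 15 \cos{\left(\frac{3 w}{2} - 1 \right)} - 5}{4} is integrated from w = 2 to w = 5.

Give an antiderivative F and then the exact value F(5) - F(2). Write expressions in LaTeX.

An antiderivative F(w) passes only if d/dw[F] lands on f(w) exactly.
F(w) = w^{4} - \frac{5 w}{4} + \frac{5 \sin{\left(\frac{3 w}{2} - 1 \right)}}{2} is an antiderivative of f.
Check: d/dw[w^{4} - \frac{5 w}{4} + \frac{5 \sin{\left(\frac{3 w}{2} - 1 \right)}}{2}] = 4 w^{3} + \frac{15 \cos{\left(\frac{3 w}{2} - 1 \right)}}{4} - \frac{5}{4}, which equals f(w).
F(5) = \frac{5 \sin{\left(\frac{13}{2} \right)}}{2} + \frac{2475}{4}; F(2) = \frac{5 \sin{\left(2 \right)}}{2} + \frac{27}{2}.
Integral = F(5) - F(2) = - \frac{5 \sin{\left(2 \right)}}{2} + \frac{5 \sin{\left(\frac{13}{2} \right)}}{2} + \frac{2421}{4}.

Antiderivative: F(w) = w^{4} - \frac{5 w}{4} + \frac{5 \sin{\left(\frac{3 w}{2} - 1 \right)}}{2}; value = - \frac{5 \sin{\left(2 \right)}}{2} + \frac{5 \sin{\left(\frac{13}{2} \right)}}{2} + \frac{2421}{4}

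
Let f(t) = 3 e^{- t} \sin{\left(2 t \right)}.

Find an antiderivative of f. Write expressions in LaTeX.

Check any antiderivative F(t) by computing F'(t) and comparing it with f(t).
Check: d/dt[- \frac{3 \left(\sin{\left(2 t \right)} + 2 \cos{\left(2 t \right)}\right) e^{- t}}{5}] = 3 e^{- t} \sin{\left(2 t \right)} = f(t).

An antiderivative is F(t) = - \frac{3 \left(\sin{\left(2 t \right)} + 2 \cos{\left(2 t \right)}\right) e^{- t}}{5}.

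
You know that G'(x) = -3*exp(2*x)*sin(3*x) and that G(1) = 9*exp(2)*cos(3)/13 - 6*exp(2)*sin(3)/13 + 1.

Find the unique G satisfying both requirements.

For G(x) to be correct, d/dx[G] must agree with the stated G'(x) identically.
A general antiderivative is -6*exp(2*x)*sin(3*x)/13 + 9*exp(2*x)*cos(3*x)/13 + C.
The condition gives C = 9*exp(2)*cos(3)/13 - 6*exp(2)*sin(3)/13 + 1 - (9*exp(2)*cos(3)/13 - 6*exp(2)*sin(3)/13) = 1.
So G(x) = -6*exp(2*x)*sin(3*x)/13 + 9*exp(2*x)*cos(3*x)/13 + 1.
Check: d/dx[-6*exp(2*x)*sin(3*x)/13 + 9*exp(2*x)*cos(3*x)/13 + 1] = -3*exp(2*x)*sin(3*x) = G'(x).

G(x) = -6*exp(2*x)*sin(3*x)/13 + 9*exp(2*x)*cos(3*x)/13 + 1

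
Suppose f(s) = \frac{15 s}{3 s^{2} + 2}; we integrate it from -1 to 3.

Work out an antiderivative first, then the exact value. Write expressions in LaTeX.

Antiderivative: F(s) = \frac{5 \log{\left(3 s^{2} + 2 \right)}}{2}; value = - \frac{5 \log{\left(5 \right)}}{2} + \frac{5 \log{\left(29 \right)}}{2}

f matches the chain-rule pattern g'(h)*h' with inner function h(s) = 3 s^{2} + 2; substituting u = h(s) collapses the integral.
F(s) = \frac{5 \log{\left(3 s^{2} + 2 \right)}}{2} is an antiderivative of f.
Check: d/ds[\frac{5 \log{\left(3 s^{2} + 2 \right)}}{2}] = \frac{15 s}{3 s^{2} + 2} = f(s).
F(3) = \frac{5 \log{\left(29 \right)}}{2}; F(-1) = \frac{5 \log{\left(5 \right)}}{2}.
Integral = F(3) - F(-1) = - \frac{5 \log{\left(5 \right)}}{2} + \frac{5 \log{\left(29 \right)}}{2}.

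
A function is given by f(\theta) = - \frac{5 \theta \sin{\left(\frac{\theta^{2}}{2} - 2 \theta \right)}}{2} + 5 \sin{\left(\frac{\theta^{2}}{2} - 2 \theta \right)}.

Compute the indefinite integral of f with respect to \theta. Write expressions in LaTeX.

F(\theta) = \frac{5 \cos{\left(\frac{\theta^{2}}{2} - 2 \theta \right)}}{2} + C

f matches the chain-rule pattern g'(h)*h' with inner function h(\theta) = \frac{\theta^{2}}{2} - 2 \theta; substituting u = h(\theta) collapses the integral.
Check: d/d\theta[\frac{5 \cos{\left(\frac{\theta^{2}}{2} - 2 \theta \right)}}{2}] = - \frac{5 \theta \sin{\left(\frac{\theta^{2}}{2} - 2 \theta \right)}}{2} + 5 \sin{\left(\frac{\theta^{2}}{2} - 2 \theta \right)} = f(\theta).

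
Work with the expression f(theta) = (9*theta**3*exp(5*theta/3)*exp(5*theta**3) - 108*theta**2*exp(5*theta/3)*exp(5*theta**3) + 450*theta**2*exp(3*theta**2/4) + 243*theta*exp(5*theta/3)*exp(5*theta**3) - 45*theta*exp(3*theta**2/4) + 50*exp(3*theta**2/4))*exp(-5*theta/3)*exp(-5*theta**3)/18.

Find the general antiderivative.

F(theta) = theta**4/8 - 2*theta**3 + 27*theta**2/4 - 5*exp(-5*theta/3)*exp(3*theta**2/4)*exp(-5*theta**3)/3 + C

Differentiate the proposed F(theta) back; it has to land on f(theta) exactly.
Check: d/dtheta[theta**4/8 - 2*theta**3 + 27*theta**2/4 - 5*exp(-5*theta/3)*exp(3*theta**2/4)*exp(-5*theta**3)/3] = (9*theta**3*exp(5*theta/3)*exp(5*theta**3) - 108*theta**2*exp(5*theta/3)*exp(5*theta**3) + 450*theta**2*exp(3*theta**2/4) + 243*theta*exp(5*theta/3)*exp(5*theta**3) - 45*theta*exp(3*theta**2/4) + 50*exp(3*theta**2/4))*exp(-5*theta/3)*exp(-5*theta**3)/18 = f(theta).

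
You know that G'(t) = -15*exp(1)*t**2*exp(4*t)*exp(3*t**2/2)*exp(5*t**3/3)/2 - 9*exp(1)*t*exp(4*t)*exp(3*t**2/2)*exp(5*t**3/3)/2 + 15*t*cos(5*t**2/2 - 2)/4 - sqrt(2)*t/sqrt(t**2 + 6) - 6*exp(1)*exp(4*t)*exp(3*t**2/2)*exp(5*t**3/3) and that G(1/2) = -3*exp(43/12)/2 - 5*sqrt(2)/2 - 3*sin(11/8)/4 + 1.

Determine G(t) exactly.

Integrate term by term and add the pieces.
A general antiderivative is -2*sqrt(t**2/2 + 3) - 3*exp(5*t**3/3 + 3*t**2/2 + 4*t + 1)/2 + 3*sin(5*t**2/2 - 2)/4 + C.
The condition gives C = -3*exp(43/12)/2 - 5*sqrt(2)/2 - 3*sin(11/8)/4 + 1 - (-3*exp(43/12)/2 - 5*sqrt(2)/2 - 3*sin(11/8)/4) = 1.
So G(t) = -2*sqrt(t**2/2 + 3) - 3*exp(1)*exp(4*t)*exp(3*t**2/2)*exp(5*t**3/3)/2 + 3*sin(5*t**2/2 - 2)/4 + 1.
Check: d/dt[-2*sqrt(t**2/2 + 3) - 3*exp(1)*exp(4*t)*exp(3*t**2/2)*exp(5*t**3/3)/2 + 3*sin(5*t**2/2 - 2)/4 + 1] = (-30*exp(1)*t**2*sqrt(t**2 + 6)*exp(4*t)*exp(3*t**2/2)*exp(5*t**3/3) - 18*exp(1)*t*sqrt(t**2 + 6)*exp(4*t)*exp(3*t**2/2)*exp(5*t**3/3) + 15*t*sqrt(t**2 + 6)*cos(5*t**2/2 - 2) - 4*sqrt(2)*t - 24*exp(1)*sqrt(t**2 + 6)*exp(4*t)*exp(3*t**2/2)*exp(5*t**3/3))/(4*sqrt(t**2 + 6)), which equals G'(t).

G(t) = -2*sqrt(t**2/2 + 3) - 3*exp(1)*exp(4*t)*exp(3*t**2/2)*exp(5*t**3/3)/2 + 3*sin(5*t**2/2 - 2)/4 + 1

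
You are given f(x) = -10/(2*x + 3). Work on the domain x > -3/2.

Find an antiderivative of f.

An antiderivative is F(x) = -5*log(2*x + 3).

Whatever form F(x) takes, F'(x) = f(x) is non-negotiable.
Check: d/dx[-5*log(2*x + 3)] = -10/(2*x + 3) = f(x).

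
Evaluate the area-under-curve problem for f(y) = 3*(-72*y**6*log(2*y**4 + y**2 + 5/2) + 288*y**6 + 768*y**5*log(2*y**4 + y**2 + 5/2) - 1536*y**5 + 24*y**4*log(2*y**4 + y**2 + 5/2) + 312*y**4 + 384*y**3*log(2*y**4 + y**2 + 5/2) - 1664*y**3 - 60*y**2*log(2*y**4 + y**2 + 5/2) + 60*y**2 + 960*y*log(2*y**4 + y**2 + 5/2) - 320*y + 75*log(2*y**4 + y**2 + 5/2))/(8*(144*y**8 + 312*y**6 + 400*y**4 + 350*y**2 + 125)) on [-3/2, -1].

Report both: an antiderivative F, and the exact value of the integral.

Recover f(y) by differentiating a candidate F(y); any mismatch rules it out.
F(y) = (9*y*log(2*y**4 + y**2 + 5/2) - 48*log(2*y**4 + y**2 + 5/2))/(48*y**2 + 40) is an antiderivative of f.
Check: d/dy[(9*y*log(2*y**4 + y**2 + 5/2) - 48*log(2*y**4 + y**2 + 5/2))/(48*y**2 + 40)] = (-216*y**6*log(2*y**4 + y**2 + 5/2) + 864*y**6 + 2304*y**5*log(2*y**4 + y**2 + 5/2) - 4608*y**5 + 72*y**4*log(2*y**4 + y**2 + 5/2) + 936*y**4 + 1152*y**3*log(2*y**4 + y**2 + 5/2) - 4992*y**3 - 180*y**2*log(2*y**4 + y**2 + 5/2) + 180*y**2 + 2880*y*log(2*y**4 + y**2 + 5/2) - 960*y + 225*log(2*y**4 + y**2 + 5/2))/(1152*y**8 + 2496*y**6 + 3200*y**4 + 2800*y**2 + 1000), which equals f(y).
F(-1) = -57*log(11/2)/88; F(-3/2) = -123*log(119/8)/296.
Integral = F(-1) - F(-3/2) = -57*log(11/2)/88 + 123*log(119/8)/296.

Antiderivative: F(y) = (9*y*log(2*y**4 + y**2 + 5/2) - 48*log(2*y**4 + y**2 + 5/2))/(48*y**2 + 40); value = -57*log(11/2)/88 + 123*log(119/8)/296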